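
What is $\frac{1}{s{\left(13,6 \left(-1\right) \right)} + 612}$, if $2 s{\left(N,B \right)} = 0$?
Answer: $\frac{1}{612} \approx 0.001634$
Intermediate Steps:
$s{\left(N,B \right)} = 0$ ($s{\left(N,B \right)} = \frac{1}{2} \cdot 0 = 0$)
$\frac{1}{s{\left(13,6 \left(-1\right) \right)} + 612} = \frac{1}{0 + 612} = \frac{1}{612}$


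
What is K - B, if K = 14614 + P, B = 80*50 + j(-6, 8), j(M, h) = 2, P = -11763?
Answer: -1151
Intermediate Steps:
B = 4002 (B = 80*50 + 2 = 4000 + 2 = 4002)
K = 2851 (K = 14614 - 11763 = 2851)
K - B = 2851 - 1*4002 = 2851 - 4002 = -1151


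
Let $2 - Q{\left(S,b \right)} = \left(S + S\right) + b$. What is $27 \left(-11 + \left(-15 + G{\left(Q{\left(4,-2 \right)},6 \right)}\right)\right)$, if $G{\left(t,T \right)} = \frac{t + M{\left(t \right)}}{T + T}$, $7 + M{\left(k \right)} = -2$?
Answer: $- \frac{2925}{4} \approx -731.25$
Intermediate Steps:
$Q{\left(S,b \right)} = 2 - b - 2 S$ ($Q{\left(S,b \right)} = 2 - \left(\left(S + S\right) + b\right) = 2 - \left(2 S + b\right) = 2 - \left(b + 2 S\right) = 2 - b - 2 S$)
$M{\left(k \right)} = -9$ ($M{\left(k \right)} = -7 - 2 = -9$)
$G{\left(t,T \right)} = \frac{-9 + t}{2 T}$ ($G{\left(t,T \right)} = \frac{t - 9}{T + T} = \frac{-9 + t}{2 T}$)
$27 \left(-11 + \left(-15 + G{\left(Q{\left(4,-2 \right)},6 \right)}\right)\right) = 27 \left(-11 - \left(15 - \frac{-9 - 4}{2 \cdot 6}\right)\right) = 27 \left(-11 - \left(15 - \frac{-9 + \left(2 + 2 - 8\right)}{12}\right)\right) = 27 \left(-11 - \left(15 - \frac{-9 - 4}{12}\right)\right) = 27 \left(-11 - \left(15 - - \frac{13}{12}\right)\right) = 27 \left(-11 - \frac{193}{12}\right) = 27 \left(- \frac{325}{12}\right) = - \frac{2925}{4}$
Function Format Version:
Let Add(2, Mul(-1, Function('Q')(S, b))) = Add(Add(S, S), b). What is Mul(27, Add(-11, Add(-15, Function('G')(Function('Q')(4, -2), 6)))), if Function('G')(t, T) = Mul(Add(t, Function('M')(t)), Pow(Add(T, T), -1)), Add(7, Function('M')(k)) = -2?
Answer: Rational(-2925, 4) ≈ -731.25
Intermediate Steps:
Function('Q')(S, b) = Add(2, Mul(-1, b), Mul(-2, S)) (Function('Q')(S, b) = Add(2, Mul(-1, Add(Add(S, S), b))) = Add(2, Mul(-1, Add(Mul(2, S), b))) = Add(2, Mul(-1, Add(b, Mul(2, S)))) = Add(2, Add(Mul(-1, b), Mul(-2, S))) = Add(2, Mul(-1, b), Mul(-2, S)))
Function('M')(k) = -9 (Function('M')(k) = Add(-7, -2) = -9)
Function('G')(t, T) = Mul(Rational(1, 2), Pow(T, -1), Add(-9, t)) (Function('G')(t, T) = Mul(Add(t, -9), Pow(Add(T, T), -1)) = Mul(Add(-9, t), Pow(Mul(2, T), -1)) = Mul(Add(-9, t), Mul(Rational(1, 2), Pow(T, -1))) = Mul(Rational(1, 2), Pow(T, -1), Add(-9, t)))
Mul(27, Add(-11, Add(-15, Function('G')(Function('Q')(4, -2), 6)))) = Mul(27, Add(-11, Add(-15, Mul(Rational(1, 2), Pow(6, -1), Add(-9, Add(2, Mul(-1, -2), Mul(-2, 4))))))) = Mul(27, Add(-11, Add(-15, Mul(Rational(1, 2), Rational(1, 6), Add(-9, Add(2, 2, -8)))))) = Mul(27, Add(-11, Add(-15, Mul(Rational(1, 2), Rational(1, 6), Add(-9, -4))))) = Mul(27, Add(-11, Add(-15, Mul(Rational(1, 2), Rational(1, 6), -13)))) = Mul(27, Add(-11, Add(-15, Rational(-13, 12)))) = Mul(27, Add(-11, Rational(-193, 12))) = Mul(27, Rational(-325, 12)) = Rational(-2925, 4)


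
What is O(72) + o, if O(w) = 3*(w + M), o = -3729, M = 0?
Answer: -3513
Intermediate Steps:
O(w) = 3*w (O(w) = 3*(w + 0) = 3*w)
O(72) + o = 3*72 - 3729 = 216 - 3729 = -3513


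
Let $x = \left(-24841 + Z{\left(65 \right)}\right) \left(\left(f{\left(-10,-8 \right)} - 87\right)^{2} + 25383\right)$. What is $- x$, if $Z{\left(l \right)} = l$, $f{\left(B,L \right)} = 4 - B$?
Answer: $760920512$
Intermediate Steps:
$x = -760920512$ ($x = \left(-24841 + 65\right) \left(\left(\left(4 - -10\right) - 87\right)^{2} + 25383\right) = - 24776 \left(\left(\left(4 + 10\right) - 87\right)^{2} + 25383\right) = - 24776 \left(\left(14 - 87\right)^{2} + 25383\right) = - 24776 \left(\left(-73\right)^{2} + 25383\right) = - 24776 \left(5329 + 25383\right) = \left(-24776\right) 30712 = -760920512$)
$- x = \left(-1\right) \left(-760920512\right) = 760920512$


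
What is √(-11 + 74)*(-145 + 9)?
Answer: -408*√7 ≈ -1079.5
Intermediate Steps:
√(-11 + 74)*(-145 + 9) = √63*(-136) = (3*√7)*(-136) = -408*√7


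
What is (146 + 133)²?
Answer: 77841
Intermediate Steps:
(146 + 133)² = 279² = 77841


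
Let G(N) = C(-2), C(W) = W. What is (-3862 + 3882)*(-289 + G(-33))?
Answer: -5820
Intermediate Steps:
G(N) = -2
(-3862 + 3882)*(-289 + G(-33)) = (-3862 + 3882)*(-289 - 2) = 20*(-291) = -5820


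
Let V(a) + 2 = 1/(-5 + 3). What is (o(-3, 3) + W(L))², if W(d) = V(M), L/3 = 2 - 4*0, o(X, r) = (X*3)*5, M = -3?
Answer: 9025/4 ≈ 2256.3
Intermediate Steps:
o(X, r) = 15*X (o(X, r) = (3*X)*5 = 15*X)
L = 6 (L = 3*(2 - 4*0) = 3*(2 + 0) = 3*2 = 6)
V(a) = -5/2 (V(a) = -2 + 1/(-5 + 3) = -2 + 1/(-2) = -2 - ½ = -5/2)
W(d) = -5/2
(o(-3, 3) + W(L))² = (15*(-3) - 5/2)² = (-45 - 5/2)² = (-95/2)² = 9025/4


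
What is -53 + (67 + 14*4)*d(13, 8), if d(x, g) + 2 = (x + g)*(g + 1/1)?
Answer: 22948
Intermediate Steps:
d(x, g) = -2 + (1 + g)*(g + x) (d(x, g) = -2 + (x + g)*(g + 1/1) = -2 + (g + x)*(g + 1) = -2 + (g + x)*(1 + g) = -2 + (1 + g)*(g + x))
-53 + (67 + 14*4)*d(13, 8) = -53 + (67 + 14*4)*(-2 + 8 + 13 + 8**2 + 8*13) = -53 + (67 + 56)*(-2 + 8 + 13 + 64 + 104) = -53 + 123*187 = -53 + 23001 = 22948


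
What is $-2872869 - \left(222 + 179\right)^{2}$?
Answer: $-3033670$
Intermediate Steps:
$-2872869 - \left(222 + 179\right)^{2} = -2872869 - 401^{2} = -2872869 - 160801 = -3033670$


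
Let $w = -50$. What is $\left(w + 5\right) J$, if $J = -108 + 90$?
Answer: $810$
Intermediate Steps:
$J = -18$
$\left(w + 5\right) J = \left(-50 + 5\right) \left(-18\right) = \left(-45\right) \left(-18\right) = 810$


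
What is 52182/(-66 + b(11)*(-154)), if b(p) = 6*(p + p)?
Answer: -2899/1133 ≈ -2.5587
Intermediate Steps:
b(p) = 12*p (b(p) = 6*(2*p) = 12*p)
52182/(-66 + b(11)*(-154)) = 52182/(-66 + (12*11)*(-154)) = 52182/(-66 + 132*(-154)) = 52182/(-66 - 20328) = 52182/(-20394) = 52182*(-1/20394) = -2899/1133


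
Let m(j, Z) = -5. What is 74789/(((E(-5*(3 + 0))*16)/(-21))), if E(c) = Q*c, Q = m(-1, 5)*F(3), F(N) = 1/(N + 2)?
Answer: -523523/80 ≈ -6544.0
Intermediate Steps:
F(N) = 1/(2 + N)
Q = -1 (Q = -5/(2 + 3) = -5/5 = -5*⅕ = -1)
E(c) = -c
74789/(((E(-5*(3 + 0))*16)/(-21))) = 74789/(((-(-5)*(3 + 0)*16)/(-21))) = 74789/(((-(-5)*3*16)*(-1/21))) = 74789/(((-1*(-15)*16)*(-1/21))) = 74789/(((15*16)*(-1/21))) = 74789/((240*(-1/21))) = 74789/(-80/7) = 74789*(-7/80) = -523523/80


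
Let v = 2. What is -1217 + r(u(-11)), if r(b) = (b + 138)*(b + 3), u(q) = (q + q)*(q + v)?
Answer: 66319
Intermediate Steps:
u(q) = 2*q*(2 + q) (u(q) = (q + q)*(q + 2) = (2*q)*(2 + q) = 2*q*(2 + q))
r(b) = (3 + b)*(138 + b) (r(b) = (138 + b)*(3 + b) = (3 + b)*(138 + b))
-1217 + r(u(-11)) = -1217 + (414 + (2*(-11)*(2 - 11))² + 141*(2*(-11)*(2 - 11))) = -1217 + (414 + (2*(-11)*(-9))² + 141*(2*(-11)*(-9))) = -1217 + (414 + 198² + 141*198) = -1217 + (414 + 39204 + 27918) = -1217 + 67536 = 66319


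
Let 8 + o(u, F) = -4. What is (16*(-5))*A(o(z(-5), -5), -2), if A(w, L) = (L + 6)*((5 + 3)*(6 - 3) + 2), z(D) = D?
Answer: -8320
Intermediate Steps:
o(u, F) = -12 (o(u, F) = -8 - 4 = -12)
A(w, L) = 156 + 26*L (A(w, L) = (6 + L)*(8*3 + 2) = (6 + L)*(24 + 2) = (6 + L)*26 = 156 + 26*L)
(16*(-5))*A(o(z(-5), -5), -2) = (16*(-5))*(156 + 26*(-2)) = -80*(156 - 52) = -80*104 = -8320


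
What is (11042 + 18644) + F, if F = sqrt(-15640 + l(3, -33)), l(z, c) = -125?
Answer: 29686 + I*sqrt(15765) ≈ 29686.0 + 125.56*I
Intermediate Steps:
F = I*sqrt(15765) (F = sqrt(-15640 - 125) = sqrt(-15765) = I*sqrt(15765) ≈ 125.56*I)
(11042 + 18644) + F = (11042 + 18644) + I*sqrt(15765) = 29686 + I*sqrt(15765)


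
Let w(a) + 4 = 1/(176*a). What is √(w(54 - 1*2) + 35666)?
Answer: 5*√1866885735/1144 ≈ 188.84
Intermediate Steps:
w(a) = -4 + 1/(176*a)
√(w(54 - 1*2) + 35666) = √((-4 + 1/(176*(54 - 1*2))) + 35666) = √((-4 + 1/(176*(54 - 2))) + 35666) = √((-4 + (1/176)/52) + 35666) = √((-4 + (1/176)*(1/52)) + 35666) = √((-4 + 1/9152) + 35666) = √(-36607/9152 + 35666) = √(326378625/9152) = 5*√1866885735/1144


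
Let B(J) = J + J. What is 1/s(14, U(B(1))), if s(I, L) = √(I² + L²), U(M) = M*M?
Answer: √53/106 ≈ 0.068680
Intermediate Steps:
B(J) = 2*J
U(M) = M²
1/s(14, U(B(1))) = 1/(√(14² + ((2*1)²)²)) = 1/(√(196 + (2²)²)) = 1/(√(196 + 4²)) = 1/(√(196 + 16)) = 1/(√212) = 1/(2*√53) = √53/106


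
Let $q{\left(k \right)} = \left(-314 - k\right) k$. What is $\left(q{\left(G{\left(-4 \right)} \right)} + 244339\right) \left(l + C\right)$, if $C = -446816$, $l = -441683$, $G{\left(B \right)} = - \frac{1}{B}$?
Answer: $- \frac{3472402471333}{16} \approx -2.1703 \cdot 10^{11}$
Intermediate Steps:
$q{\left(k \right)} = k \left(-314 - k\right)$
$\left(q{\left(G{\left(-4 \right)} \right)} + 244339\right) \left(l + C\right) = \left(- - \frac{1}{-4} \left(314 - \frac{1}{-4}\right) + 244339\right) \left(-441683 - 446816\right) = \left(- \left(-1\right) \left(- \frac{1}{4}\right) \left(314 - - \frac{1}{4}\right) + 244339\right) \left(-888499\right) = \left(\left(-1\right) \frac{1}{4} \left(314 + \frac{1}{4}\right) + 244339\right) \left(-888499\right) = \left(\left(-1\right) \frac{1}{4} \cdot \frac{1257}{4} + 244339\right) \left(-888499\right) = \left(- \frac{1257}{16} + 244339\right) \left(-888499\right) = \frac{3908167}{16} \left(-888499\right) = - \frac{3472402471333}{16}$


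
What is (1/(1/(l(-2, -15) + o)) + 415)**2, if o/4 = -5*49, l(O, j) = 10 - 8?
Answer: 316969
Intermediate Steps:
l(O, j) = 2
o = -980 (o = 4*(-5*49) = 4*(-245) = -980)
(1/(1/(l(-2, -15) + o)) + 415)**2 = (1/(1/(2 - 980)) + 415)**2 = (1/(1/(-978)) + 415)**2 = (1/(-1/978) + 415)**2 = (-978 + 415)**2 = (-563)**2 = 316969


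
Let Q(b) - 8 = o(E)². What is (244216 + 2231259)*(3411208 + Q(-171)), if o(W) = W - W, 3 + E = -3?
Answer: 8444379927600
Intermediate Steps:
E = -6 (E = -3 - 3 = -6)
o(W) = 0
Q(b) = 8 (Q(b) = 8 + 0² = 8 + 0 = 8)
(244216 + 2231259)*(3411208 + Q(-171)) = (244216 + 2231259)*(3411208 + 8) = 2475475*3411216 = 8444379927600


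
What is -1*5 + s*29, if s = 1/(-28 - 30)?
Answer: -11/2 ≈ -5.5000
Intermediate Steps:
s = -1/58 (s = 1/(-58) = -1/58 ≈ -0.017241)
-1*5 + s*29 = -1*5 - 1/58*29 = -5 - ½ = -11/2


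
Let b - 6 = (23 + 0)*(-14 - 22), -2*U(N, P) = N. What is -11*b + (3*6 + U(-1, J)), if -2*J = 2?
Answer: 18121/2 ≈ 9060.5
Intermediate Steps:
J = -1 (J = -1/2*2 = -1)
U(N, P) = -N/2
b = -822 (b = 6 + (23 + 0)*(-14 - 22) = 6 + 23*(-36) = 6 - 828 = -822)
-11*b + (3*6 + U(-1, J)) = -11*(-822) + (3*6 - 1/2*(-1)) = 9042 + (18 + 1/2) = 9042 + 37/2 = 18121/2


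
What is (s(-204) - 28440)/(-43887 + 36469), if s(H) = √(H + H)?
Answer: 14220/3709 - I*√102/3709 ≈ 3.8339 - 0.002723*I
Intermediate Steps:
s(H) = √2*√H (s(H) = √(2*H) = √2*√H)
(s(-204) - 28440)/(-43887 + 36469) = (√2*√(-204) - 28440)/(-43887 + 36469) = (√2*(2*I*√51) - 28440)/(-7418) = (2*I*√102 - 28440)*(-1/7418) = (-28440 + 2*I*√102)*(-1/7418) = 14220/3709 - I*√102/3709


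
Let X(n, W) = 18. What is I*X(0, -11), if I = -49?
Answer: -882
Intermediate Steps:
I*X(0, -11) = -49*18 = -882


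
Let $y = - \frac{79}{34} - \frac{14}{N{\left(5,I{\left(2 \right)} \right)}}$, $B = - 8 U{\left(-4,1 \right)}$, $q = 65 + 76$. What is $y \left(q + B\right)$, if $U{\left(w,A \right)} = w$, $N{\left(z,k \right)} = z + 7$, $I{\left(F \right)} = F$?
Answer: $- \frac{30794}{51} \approx -603.8$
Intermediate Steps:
$N{\left(z,k \right)} = 7 + z$
$q = 141$
$B = 32$ ($B = \left(-8\right) \left(-4\right) = 32$)
$y = - \frac{178}{51}$ ($y = - \frac{79}{34} - \frac{14}{7 + 5} = \left(-79\right) \frac{1}{34} - \frac{14}{12} = - \frac{79}{34} - \frac{7}{6} = - \frac{178}{51} \approx -3.4902$)
$y \left(q + B\right) = - \frac{178 \left(141 + 32\right)}{51} = \left(- \frac{178}{51}\right) 173 = - \frac{30794}{51}$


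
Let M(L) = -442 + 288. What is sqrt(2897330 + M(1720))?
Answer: 2*sqrt(724294) ≈ 1702.1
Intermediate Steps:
M(L) = -154
sqrt(2897330 + M(1720)) = sqrt(2897330 - 154) = sqrt(2897176) = 2*sqrt(724294)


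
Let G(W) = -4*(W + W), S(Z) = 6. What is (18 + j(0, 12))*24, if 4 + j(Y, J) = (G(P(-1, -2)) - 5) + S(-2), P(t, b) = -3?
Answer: 936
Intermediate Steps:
G(W) = -8*W
j(Y, J) = 21 (j(Y, J) = -4 + ((-8*(-3) - 5) + 6) = -4 + ((24 - 5) + 6) = -4 + (19 + 6) = -4 + 25 = 21)
(18 + j(0, 12))*24 = (18 + 21)*24 = 39*24 = 936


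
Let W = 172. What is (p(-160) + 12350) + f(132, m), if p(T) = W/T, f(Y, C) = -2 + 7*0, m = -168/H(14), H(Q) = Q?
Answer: 493877/40 ≈ 12347.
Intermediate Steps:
m = -12 (m = -168/14 = -168*1/14 = -12)
f(Y, C) = -2 (f(Y, C) = -2 + 0 = -2)
p(T) = 172/T
(p(-160) + 12350) + f(132, m) = (172/(-160) + 12350) - 2 = (172*(-1/160) + 12350) - 2 = (-43/40 + 12350) - 2 = 493957/40 - 2 = 493877/40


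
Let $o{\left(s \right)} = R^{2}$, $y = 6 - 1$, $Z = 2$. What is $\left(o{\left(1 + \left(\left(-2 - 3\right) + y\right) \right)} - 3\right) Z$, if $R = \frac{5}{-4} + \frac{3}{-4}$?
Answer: $2$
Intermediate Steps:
$y = 5$
$R = -2$ ($R = 5 \left(- \frac{1}{4}\right) + 3 \left(- \frac{1}{4}\right) = - \frac{5}{4} - \frac{3}{4} = -2$)
$o{\left(s \right)} = 4$ ($o{\left(s \right)} = \left(-2\right)^{2} = 4$)
$\left(o{\left(1 + \left(\left(-2 - 3\right) + y\right) \right)} - 3\right) Z = \left(4 - 3\right) 2 = 1 \cdot 2 = 2$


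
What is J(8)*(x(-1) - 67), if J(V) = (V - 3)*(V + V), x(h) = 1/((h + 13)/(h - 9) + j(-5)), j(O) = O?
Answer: -166560/31 ≈ -5372.9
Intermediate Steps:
x(h) = 1/(-5 + (13 + h)/(-9 + h)) (x(h) = 1/((h + 13)/(h - 9) - 5) = 1/((13 + h)/(-9 + h) - 5) = 1/(-5 + (13 + h)/(-9 + h)))
J(V) = 2*V*(-3 + V) (J(V) = (-3 + V)*(2*V) = 2*V*(-3 + V))
J(8)*(x(-1) - 67) = (2*8*(-3 + 8))*((-9 - 1)/(2*(29 - 2*(-1))) - 67) = (2*8*5)*((1/2)*(-10)/(29 + 2) - 67) = 80*((1/2)*(-10)/31 - 67) = 80*((1/2)*(1/31)*(-10) - 67) = 80*(-5/31 - 67) = 80*(-2082/31) = -166560/31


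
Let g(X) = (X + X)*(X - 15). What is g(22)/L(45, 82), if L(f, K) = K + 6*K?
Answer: 22/41 ≈ 0.53658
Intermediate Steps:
g(X) = 2*X*(-15 + X) (g(X) = (2*X)*(-15 + X) = 2*X*(-15 + X))
L(f, K) = 7*K
g(22)/L(45, 82) = (2*22*(-15 + 22))/((7*82)) = (2*22*7)/574 = 308*(1/574) = 22/41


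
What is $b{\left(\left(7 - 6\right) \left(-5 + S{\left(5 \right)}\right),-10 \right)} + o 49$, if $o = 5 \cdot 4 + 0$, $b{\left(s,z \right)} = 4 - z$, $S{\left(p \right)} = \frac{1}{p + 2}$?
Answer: $994$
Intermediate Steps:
$S{\left(p \right)} = \frac{1}{2 + p}$
$o = 20$ ($o = 20 + 0 = 20$)
$b{\left(\left(7 - 6\right) \left(-5 + S{\left(5 \right)}\right),-10 \right)} + o 49 = \left(4 - -10\right) + 20 \cdot 49 = \left(4 + 10\right) + 980 = 14 + 980 = 994$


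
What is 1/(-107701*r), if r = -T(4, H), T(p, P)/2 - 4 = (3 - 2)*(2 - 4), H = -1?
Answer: 1/430804 ≈ 2.3212e-6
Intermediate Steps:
T(p, P) = 4 (T(p, P) = 8 + 2*((3 - 2)*(2 - 4)) = 8 + 2*(1*(-2)) = 8 + 2*(-2) = 8 - 4 = 4)
r = -4 (r = -1*4 = -4)
1/(-107701*r) = 1/(-107701*(-4)) = 1/430804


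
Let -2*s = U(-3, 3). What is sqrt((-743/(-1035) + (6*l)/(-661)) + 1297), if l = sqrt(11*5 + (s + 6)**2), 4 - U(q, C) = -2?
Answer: sqrt(67483421356070)/228045 ≈ 36.023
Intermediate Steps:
U(q, C) = 6 (U(q, C) = 4 - 1*(-2) = 4 + 2 = 6)
s = -3 (s = -1/2*6 = -3)
l = 8 (l = sqrt(11*5 + (-3 + 6)**2) = sqrt(55 + 3**2) = sqrt(55 + 9) = sqrt(64) = 8)
sqrt((-743/(-1035) + (6*l)/(-661)) + 1297) = sqrt((-743/(-1035) + (6*8)/(-661)) + 1297) = sqrt((-743*(-1/1035) + 48*(-1/661)) + 1297) = sqrt((743/1035 - 48/661) + 1297) = sqrt(441443/684135 + 1297) = sqrt(887764538/684135) = sqrt(67483421356070)/228045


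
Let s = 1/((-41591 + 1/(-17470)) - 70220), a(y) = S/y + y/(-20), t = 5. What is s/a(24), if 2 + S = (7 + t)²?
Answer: -1048200/552794702393 ≈ -1.8962e-6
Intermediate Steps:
S = 142 (S = -2 + (7 + 5)² = -2 + 12² = -2 + 144 = 142)
a(y) = 142/y - y/20 (a(y) = 142/y + y/(-20) = 142/y + y*(-1/20) = 142/y - y/20)
s = -17470/1953338171 (s = 1/((-41591 - 1/17470) - 70220) = 1/(-726594771/17470 - 70220) = 1/(-1953338171/17470) = -17470/1953338171 ≈ -8.9437e-6)
s/a(24) = -17470/(1953338171*(142/24 - 1/20*24)) = -17470/(1953338171*(142*(1/24) - 6/5)) = -17470/(1953338171*(71/12 - 6/5)) = -17470/(1953338171*283/60) = -17470/1953338171*60/283 = -1048200/552794702393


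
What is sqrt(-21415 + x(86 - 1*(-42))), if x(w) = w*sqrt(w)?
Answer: sqrt(-21415 + 1024*sqrt(2)) ≈ 141.3*I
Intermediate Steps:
x(w) = w**(3/2)
sqrt(-21415 + x(86 - 1*(-42))) = sqrt(-21415 + (86 - 1*(-42))**(3/2)) = sqrt(-21415 + (86 + 42)**(3/2)) = sqrt(-21415 + 128**(3/2)) = sqrt(-21415 + 1024*sqrt(2))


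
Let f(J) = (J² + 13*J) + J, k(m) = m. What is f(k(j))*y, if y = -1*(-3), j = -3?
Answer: -99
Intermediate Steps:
y = 3
f(J) = J² + 14*J
f(k(j))*y = -3*(14 - 3)*3 = -3*11*3 = -33*3 = -99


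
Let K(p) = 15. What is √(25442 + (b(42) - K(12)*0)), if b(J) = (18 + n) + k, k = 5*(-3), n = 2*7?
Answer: √25459 ≈ 159.56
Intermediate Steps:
n = 14
k = -15
b(J) = 17 (b(J) = (18 + 14) - 15 = 32 - 15 = 17)
√(25442 + (b(42) - K(12)*0)) = √(25442 + (17 - 15*0)) = √(25442 + (17 - 1*0)) = √(25442 + (17 + 0)) = √(25442 + 17) = √25459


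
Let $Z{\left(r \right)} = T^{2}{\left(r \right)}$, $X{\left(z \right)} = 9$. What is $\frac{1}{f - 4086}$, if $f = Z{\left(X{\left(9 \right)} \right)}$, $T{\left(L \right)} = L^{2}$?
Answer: $\frac{1}{2475} \approx 0.00040404$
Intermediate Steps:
$Z{\left(r \right)} = r^{4}$ ($Z{\left(r \right)} = \left(r^{2}\right)^{2} = r^{4}$)
$f = 6561$ ($f = 9^{4} = 6561$)
$\frac{1}{f - 4086} = \frac{1}{6561 - 4086} = \frac{1}{2475}$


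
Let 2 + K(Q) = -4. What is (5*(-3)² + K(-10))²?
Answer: 1521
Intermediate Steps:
K(Q) = -6 (K(Q) = -2 - 4 = -6)
(5*(-3)² + K(-10))² = (5*(-3)² - 6)² = (5*9 - 6)² = (45 - 6)² = 39² = 1521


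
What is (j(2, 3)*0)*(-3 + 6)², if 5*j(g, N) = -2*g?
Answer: 0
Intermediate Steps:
j(g, N) = -2*g/5 (j(g, N) = (-2*g)/5 = -2*g/5)
(j(2, 3)*0)*(-3 + 6)² = (-⅖*2*0)*(-3 + 6)² = -⅘*0*3² = 0*9 = 0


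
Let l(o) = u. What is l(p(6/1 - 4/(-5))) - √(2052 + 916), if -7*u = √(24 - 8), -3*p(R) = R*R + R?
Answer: -4/7 - 2*√742 ≈ -55.051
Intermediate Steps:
p(R) = -R/3 - R²/3 (p(R) = -(R*R + R)/3 = -(R² + R)/3 = -(R + R²)/3 = -R/3 - R²/3)
u = -4/7 (u = -√(24 - 8)/7 = -√16/7 = -⅐*4 = -4/7 ≈ -0.57143)
l(o) = -4/7
l(p(6/1 - 4/(-5))) - √(2052 + 916) = -4/7 - √(2052 + 916) = -4/7 - √2968 = -4/7 - 2*√742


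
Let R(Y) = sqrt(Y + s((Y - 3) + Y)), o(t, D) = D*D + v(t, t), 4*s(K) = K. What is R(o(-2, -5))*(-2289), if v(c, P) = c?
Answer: -6867*sqrt(15)/2 ≈ -13298.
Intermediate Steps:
s(K) = K/4
o(t, D) = t + D**2 (o(t, D) = D*D + t = D**2 + t = t + D**2)
R(Y) = sqrt(-3/4 + 3*Y/2) (R(Y) = sqrt(Y + ((Y - 3) + Y)/4) = sqrt(Y + ((-3 + Y) + Y)/4) = sqrt(Y + (-3 + 2*Y)/4) = sqrt(Y + (-3/4 + Y/2)) = sqrt(-3/4 + 3*Y/2))
R(o(-2, -5))*(-2289) = (sqrt(-3 + 6*(-2 + (-5)**2))/2)*(-2289) = (sqrt(-3 + 6*(-2 + 25))/2)*(-2289) = (sqrt(-3 + 6*23)/2)*(-2289) = (sqrt(-3 + 138)/2)*(-2289) = (sqrt(135)/2)*(-2289) = ((3*sqrt(15))/2)*(-2289) = (3*sqrt(15)/2)*(-2289) = -6867*sqrt(15)/2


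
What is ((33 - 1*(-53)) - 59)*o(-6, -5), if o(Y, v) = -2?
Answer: -54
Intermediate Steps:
((33 - 1*(-53)) - 59)*o(-6, -5) = ((33 - 1*(-53)) - 59)*(-2) = ((33 + 53) - 59)*(-2) = (86 - 59)*(-2) = 27*(-2) = -54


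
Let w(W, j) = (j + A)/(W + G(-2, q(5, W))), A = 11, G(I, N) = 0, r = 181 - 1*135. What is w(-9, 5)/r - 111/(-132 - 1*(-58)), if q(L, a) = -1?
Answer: 605/414 ≈ 1.4614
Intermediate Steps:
r = 46 (r = 181 - 135 = 46)
w(W, j) = (11 + j)/W (w(W, j) = (j + 11)/(W + 0) = (11 + j)/W)
w(-9, 5)/r - 111/(-132 - 1*(-58)) = ((11 + 5)/(-9))/46 - 111/(-132 - 1*(-58)) = -⅑*16*(1/46) - 111/(-132 + 58) = -16/9*1/46 - 111/(-74) = -8/207 - 111*(-1/74) = -8/207 + 3/2 = 605/414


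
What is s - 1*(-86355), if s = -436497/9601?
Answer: 828657858/9601 ≈ 86310.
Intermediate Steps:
s = -436497/9601 (s = -436497*1/9601 = -436497/9601 ≈ -45.464)
s - 1*(-86355) = -436497/9601 - 1*(-86355) = -436497/9601 + 86355 = 828657858/9601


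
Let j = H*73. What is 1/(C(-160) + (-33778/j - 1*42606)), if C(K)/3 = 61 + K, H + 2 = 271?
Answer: -19637/842519989 ≈ -2.3307e-5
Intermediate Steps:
H = 269 (H = -2 + 271 = 269)
C(K) = 183 + 3*K (C(K) = 3*(61 + K) = 183 + 3*K)
j = 19637 (j = 269*73 = 19637)
1/(C(-160) + (-33778/j - 1*42606)) = 1/((183 + 3*(-160)) + (-33778/19637 - 1*42606)) = 1/((183 - 480) + (-33778*1/19637 - 42606)) = 1/(-297 + (-33778/19637 - 42606)) = 1/(-297 - 836687800/19637) = 1/(-842519989/19637) = -19637/842519989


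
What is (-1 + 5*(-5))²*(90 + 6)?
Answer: 64896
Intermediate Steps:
(-1 + 5*(-5))²*(90 + 6) = (-1 - 25)²*96 = (-26)²*96 = 676*96 = 64896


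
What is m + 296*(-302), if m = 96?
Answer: -89296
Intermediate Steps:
m + 296*(-302) = 96 + 296*(-302) = 96 - 89392 = -89296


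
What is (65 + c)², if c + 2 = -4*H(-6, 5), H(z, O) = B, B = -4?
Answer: 6241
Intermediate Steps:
H(z, O) = -4
c = 14 (c = -2 - 4*(-4) = -2 + 16 = 14)
(65 + c)² = (65 + 14)² = 79² = 6241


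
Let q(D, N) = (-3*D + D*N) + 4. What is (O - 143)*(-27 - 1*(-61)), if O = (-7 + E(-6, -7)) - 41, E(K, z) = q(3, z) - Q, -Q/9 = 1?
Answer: -7072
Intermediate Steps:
q(D, N) = 4 - 3*D + D*N
Q = -9 (Q = -9*1 = -9)
E(K, z) = 4 + 3*z (E(K, z) = (4 - 3*3 + 3*z) - 1*(-9) = (4 - 9 + 3*z) + 9 = (-5 + 3*z) + 9 = 4 + 3*z)
O = -65 (O = (-7 + (4 + 3*(-7))) - 41 = (-7 + (4 - 21)) - 41 = (-7 - 17) - 41 = -24 - 41 = -65)
(O - 143)*(-27 - 1*(-61)) = (-65 - 143)*(-27 - 1*(-61)) = -208*(-27 + 61) = -208*34 = -7072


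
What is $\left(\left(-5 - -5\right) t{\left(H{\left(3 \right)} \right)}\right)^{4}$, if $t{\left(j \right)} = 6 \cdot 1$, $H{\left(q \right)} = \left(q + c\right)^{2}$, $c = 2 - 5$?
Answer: $0$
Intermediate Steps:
$c = -3$ ($c = 2 - 5 = -3$)
$H{\left(q \right)} = \left(-3 + q\right)^{2}$ ($H{\left(q \right)} = \left(q - 3\right)^{2} = \left(-3 + q\right)^{2}$)
$t{\left(j \right)} = 6$
$\left(\left(-5 - -5\right) t{\left(H{\left(3 \right)} \right)}\right)^{4} = \left(\left(-5 - -5\right) 6\right)^{4} = \left(\left(-5 + 5\right) 6\right)^{4} = \left(0 \cdot 6\right)^{4} = 0^{4} = 0$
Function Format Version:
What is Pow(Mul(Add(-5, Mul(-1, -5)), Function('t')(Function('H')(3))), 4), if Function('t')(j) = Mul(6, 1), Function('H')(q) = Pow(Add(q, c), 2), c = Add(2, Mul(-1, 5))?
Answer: 0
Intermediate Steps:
c = -3 (c = Add(2, -5) = -3)
Function('H')(q) = Pow(Add(-3, q), 2) (Function('H')(q) = Pow(Add(q, -3), 2) = Pow(Add(-3, q), 2))
Function('t')(j) = 6
Pow(Mul(Add(-5, Mul(-1, -5)), Function('t')(Function('H')(3))), 4) = Pow(Mul(Add(-5, Mul(-1, -5)), 6), 4) = Pow(Mul(Add(-5, 5), 6), 4) = Pow(Mul(0, 6), 4) = Pow(0, 4) = 0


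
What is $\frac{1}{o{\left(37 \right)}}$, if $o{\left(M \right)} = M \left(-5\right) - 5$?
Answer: $- \frac{1}{190} \approx -0.0052632$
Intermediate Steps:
$o{\left(M \right)} = -5 - 5 M$ ($o{\left(M \right)} = - 5 M - 5 = -5 - 5 M$)
$\frac{1}{o{\left(37 \right)}} = \frac{1}{-5 - 185} = \frac{1}{-190} = - \frac{1}{190}$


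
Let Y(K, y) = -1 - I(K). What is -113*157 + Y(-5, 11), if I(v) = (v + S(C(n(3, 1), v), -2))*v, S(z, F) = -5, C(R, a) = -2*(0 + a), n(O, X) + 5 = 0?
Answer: -17792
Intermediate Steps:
n(O, X) = -5 (n(O, X) = -5 + 0 = -5)
C(R, a) = -2*a
I(v) = v*(-5 + v) (I(v) = (v - 5)*v = (-5 + v)*v = v*(-5 + v))
Y(K, y) = -1 - K*(-5 + K)
-113*157 + Y(-5, 11) = -113*157 + (-1 - 1*(-5)*(-5 - 5)) = -17741 + (-1 - 1*(-5)*(-10)) = -17741 + (-1 - 50) = -17741 - 51 = -17792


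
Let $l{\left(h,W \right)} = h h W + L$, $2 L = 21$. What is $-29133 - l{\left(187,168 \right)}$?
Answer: $- \frac{11807871}{2} \approx -5.9039 \cdot 10^{6}$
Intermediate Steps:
$L = \frac{21}{2}$ ($L = \frac{1}{2} \cdot 21 = \frac{21}{2} \approx 10.5$)
$l{\left(h,W \right)} = \frac{21}{2} + W h^{2}$ ($l{\left(h,W \right)} = h h W + \frac{21}{2} = h^{2} W + \frac{21}{2} = W h^{2} + \frac{21}{2} = \frac{21}{2} + W h^{2}$)
$-29133 - l{\left(187,168 \right)} = -29133 - \left(\frac{21}{2} + 168 \cdot 187^{2}\right) = -29133 - \left(\frac{21}{2} + 168 \cdot 34969\right) = -29133 - \left(\frac{21}{2} + 5874792\right) = -29133 - \frac{11749605}{2} = - \frac{11807871}{2}$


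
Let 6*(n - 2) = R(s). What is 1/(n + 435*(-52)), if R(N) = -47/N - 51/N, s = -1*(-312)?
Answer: -936/21170497 ≈ -4.4212e-5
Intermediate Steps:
s = 312
R(N) = -98/N
n = 1823/936 (n = 2 + (-98/312)/6 = 2 + (-98*1/312)/6 = 2 + (1/6)*(-49/156) = 2 - 49/936 = 1823/936 ≈ 1.9476)
1/(n + 435*(-52)) = 1/(1823/936 + 435*(-52)) = 1/(1823/936 - 22620) = 1/(-21170497/936) = -936/21170497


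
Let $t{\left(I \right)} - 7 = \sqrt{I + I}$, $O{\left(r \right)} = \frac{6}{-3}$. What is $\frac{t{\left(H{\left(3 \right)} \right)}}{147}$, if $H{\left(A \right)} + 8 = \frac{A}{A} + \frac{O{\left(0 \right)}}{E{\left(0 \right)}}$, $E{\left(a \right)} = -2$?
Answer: $\frac{1}{21} + \frac{2 i \sqrt{3}}{147} \approx 0.047619 + 0.023565 i$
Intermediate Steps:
$O{\left(r \right)} = -2$ ($O{\left(r \right)} = 6 \left(- \frac{1}{3}\right) = -2$)
$H{\left(A \right)} = -6$ ($H{\left(A \right)} = -8 + \left(\frac{A}{A} - \frac{2}{-2}\right) = -8 + \left(1 - -1\right) = -8 + \left(1 + 1\right) = -8 + 2 = -6$)
$t{\left(I \right)} = 7 + \sqrt{2} \sqrt{I}$ ($t{\left(I \right)} = 7 + \sqrt{I + I} = 7 + \sqrt{2 I} = 7 + \sqrt{2} \sqrt{I}$)
$\frac{t{\left(H{\left(3 \right)} \right)}}{147} = \frac{7 + \sqrt{2} \sqrt{-6}}{147} = \left(7 + \sqrt{2} i \sqrt{6}\right) \frac{1}{147} = \left(7 + 2 i \sqrt{3}\right) \frac{1}{147} = \frac{1}{21} + \frac{2 i \sqrt{3}}{147}$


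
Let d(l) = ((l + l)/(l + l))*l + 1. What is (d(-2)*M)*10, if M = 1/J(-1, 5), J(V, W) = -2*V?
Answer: -5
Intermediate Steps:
M = 1/2 (M = 1/(-2*(-1)) = 1/2 ≈ 0.50000)
d(l) = 1 + l (d(l) = ((2*l)/((2*l)))*l + 1 = ((2*l)*(1/(2*l)))*l + 1 = 1*l + 1 = l + 1 = 1 + l)
(d(-2)*M)*10 = ((1 - 2)*(1/2))*10 = -1*1/2*10 = -1/2*10 = -5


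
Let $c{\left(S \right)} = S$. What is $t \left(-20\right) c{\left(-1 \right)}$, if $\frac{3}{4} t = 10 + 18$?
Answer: $\frac{2240}{3} \approx 746.67$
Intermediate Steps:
$t = \frac{112}{3}$ ($t = \frac{4 \left(10 + 18\right)}{3} = \frac{4}{3} \cdot 28 = \frac{112}{3} \approx 37.333$)
$t \left(-20\right) c{\left(-1 \right)} = \frac{112}{3} \left(-20\right) \left(-1\right) = \left(- \frac{2240}{3}\right) \left(-1\right) = \frac{2240}{3}$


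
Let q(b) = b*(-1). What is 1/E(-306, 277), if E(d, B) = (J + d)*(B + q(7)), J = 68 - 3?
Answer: -1/65070 ≈ -1.5368e-5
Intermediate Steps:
q(b) = -b
J = 65
E(d, B) = (-7 + B)*(65 + d) (E(d, B) = (65 + d)*(B - 1*7) = (65 + d)*(B - 7) = (65 + d)*(-7 + B) = (-7 + B)*(65 + d))
1/E(-306, 277) = 1/(-455 - 7*(-306) + 65*277 + 277*(-306)) = 1/(-455 + 2142 + 18005 - 84762) = 1/(-65070) = -1/65070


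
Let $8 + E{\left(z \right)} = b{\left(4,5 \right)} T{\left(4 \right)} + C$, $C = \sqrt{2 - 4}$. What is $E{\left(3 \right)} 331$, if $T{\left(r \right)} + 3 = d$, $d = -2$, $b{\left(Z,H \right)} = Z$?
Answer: $-9268 + 331 i \sqrt{2} \approx -9268.0 + 468.1 i$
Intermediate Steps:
$C = i \sqrt{2}$ ($C = \sqrt{-2} = i \sqrt{2} \approx 1.4142 i$)
$T{\left(r \right)} = -5$ ($T{\left(r \right)} = -3 - 2 = -5$)
$E{\left(z \right)} = -28 + i \sqrt{2}$ ($E{\left(z \right)} = -8 + \left(4 \left(-5\right) + i \sqrt{2}\right) = -8 - \left(20 - i \sqrt{2}\right) = -28 + i \sqrt{2}$)
$E{\left(3 \right)} 331 = \left(-28 + i \sqrt{2}\right) 331 = -9268 + 331 i \sqrt{2}$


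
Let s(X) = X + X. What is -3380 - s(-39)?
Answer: -3302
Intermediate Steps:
s(X) = 2*X
-3380 - s(-39) = -3380 - 2*(-39) = -3380 - 1*(-78) = -3380 + 78 = -3302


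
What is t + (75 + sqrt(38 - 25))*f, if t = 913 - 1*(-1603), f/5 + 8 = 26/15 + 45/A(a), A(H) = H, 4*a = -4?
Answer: -16709 - 769*sqrt(13)/3 ≈ -17633.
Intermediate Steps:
a = -1 (a = (1/4)*(-4) = -1)
f = -769/3 (f = -40 + 5*(26/15 + 45/(-1)) = -40 + 5*(26*(1/15) + 45*(-1)) = -40 + 5*(26/15 - 45) = -40 + 5*(-649/15) = -40 - 649/3 = -769/3 ≈ -256.33)
t = 2516 (t = 913 + 1603 = 2516)
t + (75 + sqrt(38 - 25))*f = 2516 + (75 + sqrt(38 - 25))*(-769/3) = 2516 + (75 + sqrt(13))*(-769/3) = 2516 + (-19225 - 769*sqrt(13)/3) = -16709 - 769*sqrt(13)/3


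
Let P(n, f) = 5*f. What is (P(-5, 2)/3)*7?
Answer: 70/3 ≈ 23.333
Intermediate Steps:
(P(-5, 2)/3)*7 = ((5*2)/3)*7 = ((⅓)*10)*7 = (10/3)*7 = 70/3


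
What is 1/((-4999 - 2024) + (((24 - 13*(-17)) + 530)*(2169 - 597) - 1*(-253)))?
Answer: 1/1211530 ≈ 8.2540e-7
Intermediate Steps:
1/((-4999 - 2024) + (((24 - 13*(-17)) + 530)*(2169 - 597) - 1*(-253))) = 1/(-7023 + (((24 + 221) + 530)*1572 + 253)) = 1/(-7023 + ((245 + 530)*1572 + 253)) = 1/(-7023 + (775*1572 + 253)) = 1/(-7023 + (1218300 + 253)) = 1/(-7023 + 1218553) = 1/1211530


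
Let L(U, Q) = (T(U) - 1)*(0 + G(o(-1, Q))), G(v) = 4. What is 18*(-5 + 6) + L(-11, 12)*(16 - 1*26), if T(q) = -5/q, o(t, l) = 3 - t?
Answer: 438/11 ≈ 39.818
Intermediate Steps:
L(U, Q) = -4 - 20/U (L(U, Q) = (-5/U - 1)*(0 + 4) = (-1 - 5/U)*4 = -4 - 20/U)
18*(-5 + 6) + L(-11, 12)*(16 - 1*26) = 18*(-5 + 6) + (-4 - 20/(-11))*(16 - 1*26) = 18*1 + (-4 - 20*(-1/11))*(16 - 26) = 18 + (-4 + 20/11)*(-10) = 18 - 24/11*(-10) = 18 + 240/11 = 438/11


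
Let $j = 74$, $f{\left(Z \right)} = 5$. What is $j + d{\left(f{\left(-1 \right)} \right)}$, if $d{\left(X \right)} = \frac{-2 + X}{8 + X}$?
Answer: $\frac{965}{13} \approx 74.231$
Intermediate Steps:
$d{\left(X \right)} = \frac{-2 + X}{8 + X}$
$j + d{\left(f{\left(-1 \right)} \right)} = 74 + \frac{-2 + 5}{8 + 5} = 74 + \frac{1}{13} \cdot 3 = 74 + \frac{3}{13} = \frac{965}{13}$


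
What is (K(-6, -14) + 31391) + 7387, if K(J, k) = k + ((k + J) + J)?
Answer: 38738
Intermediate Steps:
K(J, k) = 2*J + 2*k (K(J, k) = k + ((J + k) + J) = k + (k + 2*J) = 2*J + 2*k)
(K(-6, -14) + 31391) + 7387 = ((2*(-6) + 2*(-14)) + 31391) + 7387 = ((-12 - 28) + 31391) + 7387 = (-40 + 31391) + 7387 = 31351 + 7387 = 38738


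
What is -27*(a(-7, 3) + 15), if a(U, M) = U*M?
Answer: 162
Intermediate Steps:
a(U, M) = M*U
-27*(a(-7, 3) + 15) = -27*(3*(-7) + 15) = -27*(-21 + 15) = -27*(-6) = 162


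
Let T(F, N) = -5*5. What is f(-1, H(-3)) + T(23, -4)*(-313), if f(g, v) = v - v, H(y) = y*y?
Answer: 7825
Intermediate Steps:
T(F, N) = -25
H(y) = y²
f(g, v) = 0
f(-1, H(-3)) + T(23, -4)*(-313) = 0 - 25*(-313) = 0 + 7825 = 7825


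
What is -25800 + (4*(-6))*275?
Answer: -32400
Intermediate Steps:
-25800 + (4*(-6))*275 = -25800 - 24*275 = -25800 - 6600 = -32400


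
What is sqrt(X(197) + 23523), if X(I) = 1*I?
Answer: 2*sqrt(5930) ≈ 154.01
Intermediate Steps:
X(I) = I
sqrt(X(197) + 23523) = sqrt(197 + 23523) = sqrt(23720) = 2*sqrt(5930)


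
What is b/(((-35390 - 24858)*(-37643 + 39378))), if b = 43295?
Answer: -8659/20906056 ≈ -0.00041419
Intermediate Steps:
b/(((-35390 - 24858)*(-37643 + 39378))) = 43295/(((-35390 - 24858)*(-37643 + 39378))) = 43295/((-60248*1735)) = 43295/(-104530280) = 43295*(-1/104530280) = -8659/20906056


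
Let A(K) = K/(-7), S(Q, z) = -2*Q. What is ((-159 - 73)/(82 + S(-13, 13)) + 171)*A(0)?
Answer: 0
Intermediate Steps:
A(K) = -K/7 (A(K) = K*(-1/7) = -K/7)
((-159 - 73)/(82 + S(-13, 13)) + 171)*A(0) = ((-159 - 73)/(82 - 2*(-13)) + 171)*(-1/7*0) = (-232/(82 + 26) + 171)*0 = (-232/108 + 171)*0 = (-232*1/108 + 171)*0 = (-58/27 + 171)*0 = (4559/27)*0 = 0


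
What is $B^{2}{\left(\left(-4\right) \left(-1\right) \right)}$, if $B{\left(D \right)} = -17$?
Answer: $289$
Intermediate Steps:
$B^{2}{\left(\left(-4\right) \left(-1\right) \right)} = \left(-17\right)^{2} = 289$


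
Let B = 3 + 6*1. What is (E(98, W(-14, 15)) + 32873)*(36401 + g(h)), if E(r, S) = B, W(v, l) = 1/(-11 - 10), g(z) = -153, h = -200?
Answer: 1191906736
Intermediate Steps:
W(v, l) = -1/21 (W(v, l) = 1/(-21) = -1/21)
B = 9 (B = 3 + 6 = 9)
E(r, S) = 9
(E(98, W(-14, 15)) + 32873)*(36401 + g(h)) = (9 + 32873)*(36401 - 153) = 32882*36248 = 1191906736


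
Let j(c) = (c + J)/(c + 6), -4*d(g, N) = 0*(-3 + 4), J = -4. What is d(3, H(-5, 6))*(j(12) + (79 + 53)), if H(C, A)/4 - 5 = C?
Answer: 0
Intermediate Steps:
H(C, A) = 20 + 4*C
d(g, N) = 0 (d(g, N) = -0*(-3 + 4) = -0 = -¼*0 = 0)
j(c) = (-4 + c)/(6 + c) (j(c) = (c - 4)/(c + 6) = (-4 + c)/(6 + c))
d(3, H(-5, 6))*(j(12) + (79 + 53)) = 0*((-4 + 12)/(6 + 12) + (79 + 53)) = 0*(8/18 + 132) = 0*((1/18)*8 + 132) = 0*(4/9 + 132) = 0*(1192/9) = 0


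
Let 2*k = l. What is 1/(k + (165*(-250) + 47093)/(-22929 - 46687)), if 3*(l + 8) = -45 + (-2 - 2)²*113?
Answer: 208848/60513583 ≈ 0.0034513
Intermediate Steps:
l = 1739/3 (l = -8 + (-45 + (-2 - 2)²*113)/3 = -8 + (-45 + (-4)²*113)/3 = -8 + (-45 + 16*113)/3 = -8 + (-45 + 1808)/3 = -8 + (⅓)*1763 = -8 + 1763/3 = 1739/3 ≈ 579.67)
k = 1739/6 (k = (½)*(1739/3) = 1739/6 ≈ 289.83)
1/(k + (165*(-250) + 47093)/(-22929 - 46687)) = 1/(1739/6 + (165*(-250) + 47093)/(-22929 - 46687)) = 1/(1739/6 + (-41250 + 47093)/(-69616)) = 1/(1739/6 + 5843*(-1/69616)) = 1/(1739/6 - 5843/69616) = 1/(60513583/208848) = 208848/60513583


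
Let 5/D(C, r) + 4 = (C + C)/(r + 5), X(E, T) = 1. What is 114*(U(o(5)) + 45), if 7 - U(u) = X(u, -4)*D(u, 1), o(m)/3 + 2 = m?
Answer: 6498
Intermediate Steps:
o(m) = -6 + 3*m
D(C, r) = 5/(-4 + 2*C/(5 + r)) (D(C, r) = 5/(-4 + (C + C)/(r + 5)) = 5/(-4 + (2*C)/(5 + r)) = 5/(-4 + 2*C/(5 + r)))
U(u) = 7 + 15/(12 - u) (U(u) = 7 - 5*(-5 - 1*1)/(2*(10 - u + 2*1)) = 7 - 5*(-5 - 1)/(2*(10 - u + 2)) = 7 - (5/2)*(-6)/(12 - u) = 7 - (-15/(12 - u)) = 7 - (-15)/(12 - u) = 7 + 15/(12 - u))
114*(U(o(5)) + 45) = 114*((-99 + 7*(-6 + 3*5))/(-12 + (-6 + 3*5)) + 45) = 114*((-99 + 7*(-6 + 15))/(-12 + (-6 + 15)) + 45) = 114*((-99 + 7*9)/(-12 + 9) + 45) = 114*((-99 + 63)/(-3) + 45) = 114*(-⅓*(-36) + 45) = 114*(12 + 45) = 114*57 = 6498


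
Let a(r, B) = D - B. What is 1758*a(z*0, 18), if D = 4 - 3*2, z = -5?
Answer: -35160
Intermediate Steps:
D = -2 (D = 4 - 6 = -2)
a(r, B) = -2 - B
1758*a(z*0, 18) = 1758*(-2 - 1*18) = 1758*(-2 - 18) = 1758*(-20) = -35160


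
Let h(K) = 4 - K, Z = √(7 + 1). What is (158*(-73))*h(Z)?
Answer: -46136 + 23068*√2 ≈ -13513.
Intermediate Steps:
Z = 2*√2 (Z = √8 = 2*√2 ≈ 2.8284)
(158*(-73))*h(Z) = (158*(-73))*(4 - 2*√2) = -11534*(4 - 2*√2) = -46136 + 23068*√2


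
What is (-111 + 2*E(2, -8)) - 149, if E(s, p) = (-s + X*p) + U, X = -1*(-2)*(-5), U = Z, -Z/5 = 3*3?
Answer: -194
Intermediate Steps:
Z = -45 (Z = -15*3 = -5*9 = -45)
U = -45
X = -10 (X = 2*(-5) = -10)
E(s, p) = -45 - s - 10*p (E(s, p) = (-s - 10*p) - 45 = -45 - s - 10*p)
(-111 + 2*E(2, -8)) - 149 = (-111 + 2*(-45 - 1*2 - 10*(-8))) - 149 = (-111 + 2*(-45 - 2 + 80)) - 149 = (-111 + 2*33) - 149 = (-111 + 66) - 149 = -45 - 149 = -194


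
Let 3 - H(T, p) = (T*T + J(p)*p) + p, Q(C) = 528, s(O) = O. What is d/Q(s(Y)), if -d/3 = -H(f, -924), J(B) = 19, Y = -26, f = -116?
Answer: 457/16 ≈ 28.563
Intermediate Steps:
H(T, p) = 3 - T**2 - 20*p (H(T, p) = 3 - ((T*T + 19*p) + p) = 3 - ((T**2 + 19*p) + p) = 3 - (T**2 + 20*p) = 3 + (-T**2 - 20*p) = 3 - T**2 - 20*p)
d = 15081 (d = -(-3)*(3 - 1*(-116)**2 - 20*(-924)) = -(-3)*(3 - 1*13456 + 18480) = -(-3)*(3 - 13456 + 18480) = -(-3)*5027 = -3*(-5027) = 15081)
d/Q(s(Y)) = 15081/528 = 15081*(1/528) = 457/16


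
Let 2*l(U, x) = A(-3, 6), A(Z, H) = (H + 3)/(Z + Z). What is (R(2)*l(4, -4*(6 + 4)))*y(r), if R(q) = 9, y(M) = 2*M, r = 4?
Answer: -54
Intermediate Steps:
A(Z, H) = (3 + H)/(2*Z) (A(Z, H) = (3 + H)/((2*Z)) = (3 + H)*(1/(2*Z)) = (3 + H)/(2*Z))
l(U, x) = -¾ (l(U, x) = ((½)*(3 + 6)/(-3))/2 = ((½)*(-⅓)*9)/2 = (½)*(-3/2) = -¾)
(R(2)*l(4, -4*(6 + 4)))*y(r) = (9*(-¾))*(2*4) = -27/4*8 = -54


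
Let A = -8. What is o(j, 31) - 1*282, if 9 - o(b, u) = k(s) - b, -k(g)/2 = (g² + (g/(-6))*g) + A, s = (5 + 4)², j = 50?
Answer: 10696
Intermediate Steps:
s = 81 (s = 9² = 81)
k(g) = 16 - 5*g²/3 (k(g) = -2*((g² + (g/(-6))*g) - 8) = -2*((g² + (g*(-⅙))*g) - 8) = -2*((g² + (-g/6)*g) - 8) = -2*((g² - g²/6) - 8) = -2*(5*g²/6 - 8) = -2*(-8 + 5*g²/6) = 16 - 5*g²/3)
o(b, u) = 10928 + b (o(b, u) = 9 - ((16 - 5/3*81²) - b) = 9 - ((16 - 5/3*6561) - b) = 9 - ((16 - 10935) - b) = 9 - (-10919 - b) = 9 + (10919 + b) = 10928 + b)
o(j, 31) - 1*282 = (10928 + 50) - 1*282 = 10978 - 282 = 10696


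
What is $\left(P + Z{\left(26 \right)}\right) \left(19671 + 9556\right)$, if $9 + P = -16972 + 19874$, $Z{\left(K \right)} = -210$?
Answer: $78416041$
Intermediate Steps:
$P = 2893$ ($P = -9 + \left(-16972 + 19874\right) = -9 + 2902 = 2893$)
$\left(P + Z{\left(26 \right)}\right) \left(19671 + 9556\right) = \left(2893 - 210\right) \left(19671 + 9556\right) = 2683 \cdot 29227 = 78416041$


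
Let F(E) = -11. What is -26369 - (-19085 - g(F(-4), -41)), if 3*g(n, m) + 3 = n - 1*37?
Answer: -7301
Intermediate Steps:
g(n, m) = -40/3 + n/3 (g(n, m) = -1 + (n - 1*37)/3 = -1 + (n - 37)/3 = -1 + (-37 + n)/3 = -1 + (-37/3 + n/3) = -40/3 + n/3)
-26369 - (-19085 - g(F(-4), -41)) = -26369 - (-19085 - (-40/3 + (⅓)*(-11))) = -26369 - (-19085 - (-40/3 - 11/3)) = -26369 - (-19085 - 1*(-17)) = -26369 - (-19085 + 17) = -26369 - 1*(-19068) = -26369 + 19068 = -7301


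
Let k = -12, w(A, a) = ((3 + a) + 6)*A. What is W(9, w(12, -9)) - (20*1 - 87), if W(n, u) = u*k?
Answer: 67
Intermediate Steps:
w(A, a) = A*(9 + a) (w(A, a) = (9 + a)*A = A*(9 + a))
W(n, u) = -12*u (W(n, u) = u*(-12) = -12*u)
W(9, w(12, -9)) - (20*1 - 87) = -144*(9 - 9) - (20*1 - 87) = -144*0 - (20 - 87) = -12*0 - 1*(-67) = 0 + 67 = 67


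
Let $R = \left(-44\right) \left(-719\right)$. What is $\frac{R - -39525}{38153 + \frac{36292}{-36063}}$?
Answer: $\frac{2566279143}{1375875347} \approx 1.8652$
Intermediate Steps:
$R = 31636$
$\frac{R - -39525}{38153 + \frac{36292}{-36063}} = \frac{31636 - -39525}{38153 + \frac{36292}{-36063}} = \frac{31636 + 39525}{38153 + 36292 \left(- \frac{1}{36063}\right)} = \frac{71161}{38153 - \frac{36292}{36063}} = \frac{71161}{\frac{1375875347}{36063}} = 71161 \cdot \frac{36063}{1375875347} = \frac{2566279143}{1375875347}$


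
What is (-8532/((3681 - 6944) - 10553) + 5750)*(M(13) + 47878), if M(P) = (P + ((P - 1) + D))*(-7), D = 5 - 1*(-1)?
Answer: 946672951413/3454 ≈ 2.7408e+8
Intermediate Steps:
D = 6 (D = 5 + 1 = 6)
M(P) = -35 - 14*P (M(P) = (P + ((P - 1) + 6))*(-7) = (P + ((-1 + P) + 6))*(-7) = (P + (5 + P))*(-7) = (5 + 2*P)*(-7) = -35 - 14*P)
(-8532/((3681 - 6944) - 10553) + 5750)*(M(13) + 47878) = (-8532/((3681 - 6944) - 10553) + 5750)*((-35 - 14*13) + 47878) = (-8532/(-3263 - 10553) + 5750)*((-35 - 182) + 47878) = (-8532/(-13816) + 5750)*(-217 + 47878) = (-8532*(-1/13816) + 5750)*47661 = (2133/3454 + 5750)*47661 = (19862633/3454)*47661 = 946672951413/3454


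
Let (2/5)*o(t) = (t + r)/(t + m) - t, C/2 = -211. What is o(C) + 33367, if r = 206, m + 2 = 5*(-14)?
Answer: 8502504/247 ≈ 34423.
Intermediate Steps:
m = -72 (m = -2 + 5*(-14) = -2 - 70 = -72)
C = -422 (C = 2*(-211) = -422)
o(t) = -5*t/2 + 5*(206 + t)/(2*(-72 + t)) (o(t) = 5*((t + 206)/(t - 72) - t)/2 = 5*((206 + t)/(-72 + t) - t)/2 = 5*(-t + (206 + t)/(-72 + t))/2 = -5*t/2 + 5*(206 + t)/(2*(-72 + t)))
o(C) + 33367 = 5*(206 - 1*(-422)² + 73*(-422))/(2*(-72 - 422)) + 33367 = (5/2)*(206 - 1*178084 - 30806)/(-494) + 33367 = (5/2)*(-1/494)*(206 - 178084 - 30806) + 33367 = (5/2)*(-1/494)*(-208684) + 33367 = 260855/247 + 33367 = 8502504/247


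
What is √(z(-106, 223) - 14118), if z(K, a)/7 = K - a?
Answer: I*√16421 ≈ 128.14*I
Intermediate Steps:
z(K, a) = -7*a + 7*K (z(K, a) = 7*(K - a) = -7*a + 7*K)
√(z(-106, 223) - 14118) = √((-7*223 + 7*(-106)) - 14118) = √((-1561 - 742) - 14118) = √(-2303 - 14118) = √(-16421) = I*√16421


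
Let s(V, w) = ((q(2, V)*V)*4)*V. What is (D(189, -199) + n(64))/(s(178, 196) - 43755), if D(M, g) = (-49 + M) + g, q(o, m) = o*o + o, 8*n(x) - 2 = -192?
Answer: -331/2866644 ≈ -0.00011547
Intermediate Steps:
n(x) = -95/4 (n(x) = ¼ + (⅛)*(-192) = ¼ - 24 = -95/4)
q(o, m) = o + o² (q(o, m) = o² + o = o + o²)
D(M, g) = -49 + M + g
s(V, w) = 24*V² (s(V, w) = (((2*(1 + 2))*V)*4)*V = (((2*3)*V)*4)*V = ((6*V)*4)*V = (24*V)*V = 24*V²)
(D(189, -199) + n(64))/(s(178, 196) - 43755) = ((-49 + 189 - 199) - 95/4)/(24*178² - 43755) = (-59 - 95/4)/(24*31684 - 43755) = -331/(4*(760416 - 43755)) = -331/4/716661 = -331/4*1/716661 = -331/2866644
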